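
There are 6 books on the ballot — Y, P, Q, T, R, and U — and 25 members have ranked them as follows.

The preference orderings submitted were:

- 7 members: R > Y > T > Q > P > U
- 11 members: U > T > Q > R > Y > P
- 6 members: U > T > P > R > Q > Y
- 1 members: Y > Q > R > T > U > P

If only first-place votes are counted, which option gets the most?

First-place vote totals:
  Y: 1
  P: 0
  Q: 0
  T: 0
  R: 7
  U: 17
U has the most first-place votes.

U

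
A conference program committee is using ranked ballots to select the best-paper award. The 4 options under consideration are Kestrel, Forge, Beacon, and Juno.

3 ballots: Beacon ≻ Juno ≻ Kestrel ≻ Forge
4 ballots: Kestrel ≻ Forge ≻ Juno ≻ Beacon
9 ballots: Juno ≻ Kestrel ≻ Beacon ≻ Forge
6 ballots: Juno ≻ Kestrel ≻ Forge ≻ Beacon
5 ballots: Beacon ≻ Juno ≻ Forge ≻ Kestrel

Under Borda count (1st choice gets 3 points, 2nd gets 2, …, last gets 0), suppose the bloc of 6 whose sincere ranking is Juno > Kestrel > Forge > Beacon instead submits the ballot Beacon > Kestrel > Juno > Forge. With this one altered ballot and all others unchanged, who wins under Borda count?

Borda totals with the altered ballot: Kestrel 45, Forge 13, Beacon 51, Juno 53.
The winner is unchanged: still Juno.

Juno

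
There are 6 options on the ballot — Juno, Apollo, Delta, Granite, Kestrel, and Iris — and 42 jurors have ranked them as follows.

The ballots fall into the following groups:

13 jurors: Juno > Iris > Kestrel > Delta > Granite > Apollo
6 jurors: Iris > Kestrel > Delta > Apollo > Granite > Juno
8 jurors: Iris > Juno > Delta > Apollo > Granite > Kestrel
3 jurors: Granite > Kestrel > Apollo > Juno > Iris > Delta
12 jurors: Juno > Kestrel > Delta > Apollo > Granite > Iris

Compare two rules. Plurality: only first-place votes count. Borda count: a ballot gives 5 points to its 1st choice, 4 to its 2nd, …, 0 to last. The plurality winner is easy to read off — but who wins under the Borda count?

Juno

Plurality first-place counts: Juno 25, Apollo 0, Delta 0, Granite 3, Kestrel 0, Iris 14 → Juno.
Borda totals: Juno 163, Apollo 61, Delta 104, Granite 54, Kestrel 123, Iris 125 → Juno.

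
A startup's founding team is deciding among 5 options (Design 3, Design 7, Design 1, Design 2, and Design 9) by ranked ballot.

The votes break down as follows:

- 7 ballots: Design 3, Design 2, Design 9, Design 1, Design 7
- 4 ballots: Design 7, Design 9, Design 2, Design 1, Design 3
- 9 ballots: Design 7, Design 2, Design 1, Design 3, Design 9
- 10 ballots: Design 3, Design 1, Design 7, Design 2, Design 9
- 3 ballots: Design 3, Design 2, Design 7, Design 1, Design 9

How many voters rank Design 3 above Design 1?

20

Ballots ranking Design 3 above Design 1: 7+10+3 = 20.
Ballots ranking Design 1 above Design 3: 4+9 = 13.
So 20 of 33 voters prefer Design 3 to Design 1.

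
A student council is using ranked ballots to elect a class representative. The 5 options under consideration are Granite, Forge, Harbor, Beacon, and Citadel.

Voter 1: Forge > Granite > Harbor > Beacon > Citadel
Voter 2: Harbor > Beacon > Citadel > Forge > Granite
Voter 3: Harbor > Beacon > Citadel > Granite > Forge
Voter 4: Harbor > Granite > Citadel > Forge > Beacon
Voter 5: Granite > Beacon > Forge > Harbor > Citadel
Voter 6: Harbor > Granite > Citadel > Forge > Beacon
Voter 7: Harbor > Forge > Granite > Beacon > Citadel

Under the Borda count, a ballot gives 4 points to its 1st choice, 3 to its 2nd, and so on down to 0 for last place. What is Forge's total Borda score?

Borda scores:
  Granite: 3 + 0 + 1 + 3 + 4 + 3 + 2 = 16
  Forge: 4 + 1 + 0 + 1 + 2 + 1 + 3 = 12
  Harbor: 2 + 4 + 4 + 4 + 1 + 4 + 4 = 23
  Beacon: 1 + 3 + 3 + 0 + 3 + 0 + 1 = 11
  Citadel: 0 + 2 + 2 + 2 + 0 + 2 + 0 = 8

12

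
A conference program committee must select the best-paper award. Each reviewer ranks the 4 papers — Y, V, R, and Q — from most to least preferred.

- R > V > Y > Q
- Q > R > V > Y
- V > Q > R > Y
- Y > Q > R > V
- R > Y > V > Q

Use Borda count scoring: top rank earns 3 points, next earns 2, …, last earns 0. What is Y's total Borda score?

6

Borda scores:
  Y: 1 + 0 + 0 + 3 + 2 = 6
  V: 2 + 1 + 3 + 0 + 1 = 7
  R: 3 + 2 + 1 + 1 + 3 = 10
  Q: 0 + 3 + 2 + 2 + 0 = 7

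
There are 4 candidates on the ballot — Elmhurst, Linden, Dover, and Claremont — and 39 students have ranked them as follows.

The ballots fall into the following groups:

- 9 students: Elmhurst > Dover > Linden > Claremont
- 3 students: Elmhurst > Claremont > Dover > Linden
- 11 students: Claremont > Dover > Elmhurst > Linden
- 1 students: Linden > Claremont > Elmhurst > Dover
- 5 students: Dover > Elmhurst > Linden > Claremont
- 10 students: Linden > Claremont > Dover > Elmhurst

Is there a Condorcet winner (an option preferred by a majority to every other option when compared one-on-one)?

Head-to-head results (39 voters total):
Elmhurst vs Linden: Elmhurst wins 28–11.
Elmhurst vs Dover: Dover wins 26–13.
Elmhurst vs Claremont: Claremont wins 22–17.
Linden vs Dover: Dover wins 28–11.
Linden vs Claremont: Linden wins 25–14.
Dover vs Claremont: Claremont wins 25–14.
No candidate beats all others: Elmhurst beats Linden beats Claremont beats Elmhurst, a majority cycle.

No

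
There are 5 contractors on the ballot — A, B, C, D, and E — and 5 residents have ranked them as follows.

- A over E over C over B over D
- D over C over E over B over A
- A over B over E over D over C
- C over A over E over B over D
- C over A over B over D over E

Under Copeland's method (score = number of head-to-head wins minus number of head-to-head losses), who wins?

C

Pairwise results:
  A vs B: A wins 4–1.
  A vs C: C wins 3–2.
  A vs D: A wins 4–1.
  A vs E: A wins 4–1.
  B vs C: C wins 4–1.
  B vs D: B wins 4–1.
  B vs E: E wins 3–2.
  C vs D: C wins 3–2.
  C vs E: C wins 3–2.
  D vs E: E wins 3–2.
Copeland scores (wins − losses):
  A: 3 − 1 = 2
  B: 1 − 3 = -2
  C: 4 − 0 = 4
  D: 0 − 4 = -4
  E: 2 − 2 = 0
C has the best Copeland score.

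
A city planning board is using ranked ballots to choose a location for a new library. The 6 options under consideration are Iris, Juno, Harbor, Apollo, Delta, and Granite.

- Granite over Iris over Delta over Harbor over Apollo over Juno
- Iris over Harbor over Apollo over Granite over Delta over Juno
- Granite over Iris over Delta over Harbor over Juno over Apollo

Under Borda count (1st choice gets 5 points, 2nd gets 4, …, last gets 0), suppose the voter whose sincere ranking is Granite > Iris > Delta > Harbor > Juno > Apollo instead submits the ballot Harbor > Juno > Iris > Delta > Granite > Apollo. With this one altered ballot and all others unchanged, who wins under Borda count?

Borda totals with the altered ballot: Iris 12, Juno 4, Harbor 11, Apollo 4, Delta 6, Granite 8.
The winner is unchanged: still Iris.

Iris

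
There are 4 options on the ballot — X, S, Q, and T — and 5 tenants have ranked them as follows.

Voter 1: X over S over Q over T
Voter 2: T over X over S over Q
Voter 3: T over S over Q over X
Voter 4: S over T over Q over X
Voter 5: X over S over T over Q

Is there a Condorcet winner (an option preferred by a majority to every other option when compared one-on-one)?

Head-to-head results (5 voters total):
X vs S: X wins 3–2.
X vs Q: X wins 3–2.
X vs T: T wins 3–2.
S vs Q: S wins 5–0.
S vs T: S wins 3–2.
Q vs T: T wins 4–1.
No candidate beats all others: X beats S beats T beats X, a majority cycle.

No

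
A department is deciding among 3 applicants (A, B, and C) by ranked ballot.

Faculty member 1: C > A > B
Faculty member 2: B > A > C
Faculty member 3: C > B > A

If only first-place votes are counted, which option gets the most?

C

First-place vote totals:
  A: 0
  B: 1
  C: 2
C has the most first-place votes.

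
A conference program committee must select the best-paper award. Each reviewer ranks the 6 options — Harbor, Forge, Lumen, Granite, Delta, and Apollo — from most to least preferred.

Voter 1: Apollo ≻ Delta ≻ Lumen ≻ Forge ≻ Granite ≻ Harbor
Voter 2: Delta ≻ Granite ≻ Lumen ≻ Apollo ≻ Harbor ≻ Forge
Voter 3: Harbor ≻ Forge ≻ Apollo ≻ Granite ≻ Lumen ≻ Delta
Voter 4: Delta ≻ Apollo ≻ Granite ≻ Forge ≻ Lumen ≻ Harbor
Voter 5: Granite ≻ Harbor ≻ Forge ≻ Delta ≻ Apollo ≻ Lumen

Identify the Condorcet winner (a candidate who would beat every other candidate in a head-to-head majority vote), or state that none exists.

Head-to-head results (5 voters total):
Harbor vs Forge: Harbor wins 3–2.
Harbor vs Lumen: Lumen wins 3–2.
Harbor vs Granite: Granite wins 4–1.
Harbor vs Delta: Delta wins 3–2.
Harbor vs Apollo: Apollo wins 3–2.
Forge vs Lumen: Forge wins 3–2.
Forge vs Granite: Granite wins 3–2.
Forge vs Delta: Delta wins 3–2.
Forge vs Apollo: Apollo wins 3–2.
Lumen vs Granite: Granite wins 4–1.
Lumen vs Delta: Delta wins 4–1.
Lumen vs Apollo: Apollo wins 4–1.
Granite vs Delta: Delta wins 3–2.
Granite vs Apollo: Apollo wins 3–2.
Delta vs Apollo: Delta wins 3–2.
Delta beats each rival — Harbor (3–2), Forge (3–2), Lumen (4–1), Granite (3–2), Apollo (3–2) — so Delta is the Condorcet winner.

Delta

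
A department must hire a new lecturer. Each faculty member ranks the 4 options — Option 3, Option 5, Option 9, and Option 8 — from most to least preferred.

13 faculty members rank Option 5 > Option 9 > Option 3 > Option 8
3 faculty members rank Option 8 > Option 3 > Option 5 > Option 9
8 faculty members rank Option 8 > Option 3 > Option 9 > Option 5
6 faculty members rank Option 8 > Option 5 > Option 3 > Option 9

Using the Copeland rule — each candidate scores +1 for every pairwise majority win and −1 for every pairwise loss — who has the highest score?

Pairwise results:
  Option 3 vs Option 5: Option 5 wins 19–11.
  Option 3 vs Option 9: Option 3 wins 17–13.
  Option 3 vs Option 8: Option 8 wins 17–13.
  Option 5 vs Option 9: Option 5 wins 22–8.
  Option 5 vs Option 8: Option 8 wins 17–13.
  Option 9 vs Option 8: Option 8 wins 17–13.
Copeland scores (wins − losses):
  Option 3: 1 − 2 = -1
  Option 5: 2 − 1 = 1
  Option 9: 0 − 3 = -3
  Option 8: 3 − 0 = 3
Option 8 has the best Copeland score.

Option 8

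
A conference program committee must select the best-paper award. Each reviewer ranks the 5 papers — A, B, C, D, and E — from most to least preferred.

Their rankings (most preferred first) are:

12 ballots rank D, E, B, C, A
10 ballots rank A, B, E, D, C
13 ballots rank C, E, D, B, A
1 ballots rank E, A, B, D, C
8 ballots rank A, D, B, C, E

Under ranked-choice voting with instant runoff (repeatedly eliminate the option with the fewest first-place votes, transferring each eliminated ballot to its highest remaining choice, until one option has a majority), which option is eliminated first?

B

Round 1: A 18, C 13, D 12, E 1, B 0. B has the fewest and is eliminated.
Round 2: A 18, C 13, D 12, E 1. E has the fewest and is eliminated.
Round 3: A 19, C 13, D 12. D has the fewest and is eliminated.
Round 4: C 25, A 19. C has a majority.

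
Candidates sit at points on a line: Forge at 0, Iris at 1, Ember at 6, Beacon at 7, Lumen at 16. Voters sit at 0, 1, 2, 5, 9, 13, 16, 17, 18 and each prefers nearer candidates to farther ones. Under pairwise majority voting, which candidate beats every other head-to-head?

With single-peaked preferences on a line, the Condorcet winner is the candidate closest to the median voter.
The median voter (position 9) is closest to Beacon at 7.
Check: Beacon vs Iris — voters closer to Beacon: 6 of 9.

Beacon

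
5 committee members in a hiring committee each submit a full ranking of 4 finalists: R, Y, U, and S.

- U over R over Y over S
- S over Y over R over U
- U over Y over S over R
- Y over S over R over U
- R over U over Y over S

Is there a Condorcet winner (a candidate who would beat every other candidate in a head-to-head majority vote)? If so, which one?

No Condorcet winner

Head-to-head results (5 voters total):
R vs Y: Y wins 3–2.
R vs U: R wins 3–2.
R vs S: S wins 3–2.
Y vs U: U wins 3–2.
Y vs S: Y wins 4–1.
U vs S: U wins 3–2.
No candidate beats all others: R beats U beats Y beats R, a majority cycle.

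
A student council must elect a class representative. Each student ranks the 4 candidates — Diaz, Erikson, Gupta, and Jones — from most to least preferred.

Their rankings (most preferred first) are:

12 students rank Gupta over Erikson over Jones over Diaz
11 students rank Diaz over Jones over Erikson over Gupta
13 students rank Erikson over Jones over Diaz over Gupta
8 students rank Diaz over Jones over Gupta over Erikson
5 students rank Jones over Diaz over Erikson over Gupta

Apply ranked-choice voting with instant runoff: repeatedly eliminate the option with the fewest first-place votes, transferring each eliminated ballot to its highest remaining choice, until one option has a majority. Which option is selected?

Round 1: Diaz 19, Erikson 13, Gupta 12, Jones 5. Jones has the fewest and is eliminated.
Round 2: Diaz 24, Erikson 13, Gupta 12. Gupta has the fewest and is eliminated.
Round 3: Erikson 25, Diaz 24. Erikson has a majority.

Erikson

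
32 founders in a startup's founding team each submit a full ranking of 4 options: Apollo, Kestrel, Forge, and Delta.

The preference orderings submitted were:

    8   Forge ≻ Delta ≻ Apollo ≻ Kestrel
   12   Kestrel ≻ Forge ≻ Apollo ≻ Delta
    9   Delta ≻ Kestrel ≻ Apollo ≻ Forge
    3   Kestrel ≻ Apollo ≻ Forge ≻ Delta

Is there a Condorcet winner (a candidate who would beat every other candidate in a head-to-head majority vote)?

No

Head-to-head results (32 voters total):
Apollo vs Kestrel: Kestrel wins 24–8.
Apollo vs Forge: Forge wins 20–12.
Apollo vs Delta: Delta wins 17–15.
Kestrel vs Forge: Kestrel wins 24–8.
Kestrel vs Delta: Delta wins 17–15.
Forge vs Delta: Forge wins 23–9.
No candidate beats all others: Kestrel beats Forge beats Delta beats Kestrel, a majority cycle.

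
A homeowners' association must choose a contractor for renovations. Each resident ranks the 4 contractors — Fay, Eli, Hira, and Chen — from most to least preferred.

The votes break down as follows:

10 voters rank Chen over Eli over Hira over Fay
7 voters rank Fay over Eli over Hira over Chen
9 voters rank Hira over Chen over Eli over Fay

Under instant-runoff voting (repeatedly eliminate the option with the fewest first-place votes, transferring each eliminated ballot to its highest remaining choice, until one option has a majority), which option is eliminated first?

Round 1: Chen 10, Hira 9, Fay 7, Eli 0. Eli has the fewest and is eliminated.
Round 2: Chen 10, Hira 9, Fay 7. Fay has the fewest and is eliminated.
Round 3: Hira 16, Chen 10. Hira has a majority.

Eli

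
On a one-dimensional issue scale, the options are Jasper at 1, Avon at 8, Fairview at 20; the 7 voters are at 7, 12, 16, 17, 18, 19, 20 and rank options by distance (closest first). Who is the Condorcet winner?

With single-peaked preferences on a line, the Condorcet winner is the candidate closest to the median voter.
The median voter (position 17) is closest to Fairview at 20.
Check: Fairview vs Avon — voters closer to Fairview: 5 of 7.

Fairview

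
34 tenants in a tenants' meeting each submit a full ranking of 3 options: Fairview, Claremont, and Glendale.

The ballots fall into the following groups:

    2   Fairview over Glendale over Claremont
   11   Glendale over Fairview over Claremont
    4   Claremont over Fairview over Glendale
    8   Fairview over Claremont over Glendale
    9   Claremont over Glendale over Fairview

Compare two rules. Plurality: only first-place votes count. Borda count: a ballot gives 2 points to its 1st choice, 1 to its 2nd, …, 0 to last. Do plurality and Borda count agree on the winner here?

Plurality first-place counts: Fairview 10, Claremont 13, Glendale 11 → Claremont.
Borda totals: Fairview 35, Claremont 34, Glendale 33 → Fairview.
The two rules disagree: plurality picks Claremont, Borda picks Fairview.

No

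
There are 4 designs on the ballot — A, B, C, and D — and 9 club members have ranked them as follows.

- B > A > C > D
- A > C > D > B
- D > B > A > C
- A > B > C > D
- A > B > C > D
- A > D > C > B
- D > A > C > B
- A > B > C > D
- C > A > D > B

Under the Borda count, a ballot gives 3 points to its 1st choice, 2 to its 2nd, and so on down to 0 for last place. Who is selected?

Borda scores:
  A: 2 + 3 + 1 + 3 + 3 + 3 + 2 + 3 + 2 = 22
  B: 3 + 0 + 2 + 2 + 2 + 0 + 0 + 2 + 0 = 11
  C: 1 + 2 + 0 + 1 + 1 + 1 + 1 + 1 + 3 = 11
  D: 0 + 1 + 3 + 0 + 0 + 2 + 3 + 0 + 1 = 10
A has the highest total.

A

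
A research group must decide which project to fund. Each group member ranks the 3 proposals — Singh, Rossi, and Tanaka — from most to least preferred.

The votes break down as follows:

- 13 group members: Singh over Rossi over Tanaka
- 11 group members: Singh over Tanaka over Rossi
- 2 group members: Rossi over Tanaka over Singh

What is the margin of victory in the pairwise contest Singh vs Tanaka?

Ballots ranking Singh above Tanaka: 13+11 = 24.
Ballots ranking Tanaka above Singh: 2.
Singh wins 24–2, a margin of 22.

22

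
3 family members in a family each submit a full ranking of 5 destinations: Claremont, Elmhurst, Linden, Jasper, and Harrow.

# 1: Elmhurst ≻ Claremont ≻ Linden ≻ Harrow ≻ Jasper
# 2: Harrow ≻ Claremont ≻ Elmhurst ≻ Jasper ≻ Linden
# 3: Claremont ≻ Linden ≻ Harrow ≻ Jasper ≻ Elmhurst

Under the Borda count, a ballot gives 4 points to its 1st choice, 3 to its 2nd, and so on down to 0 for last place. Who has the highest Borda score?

Claremont

Borda scores:
  Claremont: 3 + 3 + 4 = 10
  Elmhurst: 4 + 2 + 0 = 6
  Linden: 2 + 0 + 3 = 5
  Jasper: 0 + 1 + 1 = 2
  Harrow: 1 + 4 + 2 = 7
Claremont has the highest total.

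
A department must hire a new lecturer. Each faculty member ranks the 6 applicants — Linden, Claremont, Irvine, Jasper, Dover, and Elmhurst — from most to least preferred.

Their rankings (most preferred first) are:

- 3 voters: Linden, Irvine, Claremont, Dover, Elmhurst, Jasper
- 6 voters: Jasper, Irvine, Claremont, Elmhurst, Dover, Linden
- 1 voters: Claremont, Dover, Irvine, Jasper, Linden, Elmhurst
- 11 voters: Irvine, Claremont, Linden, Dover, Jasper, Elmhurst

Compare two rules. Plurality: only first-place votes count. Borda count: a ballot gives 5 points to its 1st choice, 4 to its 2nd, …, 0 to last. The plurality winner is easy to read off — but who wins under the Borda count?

Irvine

Plurality first-place counts: Linden 3, Claremont 1, Irvine 11, Jasper 6, Dover 0, Elmhurst 0 → Irvine.
Borda totals: Linden 49, Claremont 76, Irvine 94, Jasper 43, Dover 38, Elmhurst 15 → Irvine.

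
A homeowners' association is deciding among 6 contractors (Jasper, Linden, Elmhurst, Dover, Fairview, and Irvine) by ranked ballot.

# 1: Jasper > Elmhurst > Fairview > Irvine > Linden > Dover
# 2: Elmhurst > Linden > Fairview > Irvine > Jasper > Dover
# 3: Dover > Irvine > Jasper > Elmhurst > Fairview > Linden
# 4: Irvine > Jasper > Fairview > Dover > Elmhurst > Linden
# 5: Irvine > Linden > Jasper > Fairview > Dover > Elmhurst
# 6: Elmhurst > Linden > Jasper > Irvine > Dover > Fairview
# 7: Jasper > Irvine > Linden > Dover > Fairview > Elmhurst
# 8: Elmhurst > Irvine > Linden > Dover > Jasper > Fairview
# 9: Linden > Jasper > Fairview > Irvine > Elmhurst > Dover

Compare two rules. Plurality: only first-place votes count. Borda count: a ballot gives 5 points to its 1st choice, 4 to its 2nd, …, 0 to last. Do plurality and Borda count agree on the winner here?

No

Plurality first-place counts: Jasper 2, Linden 1, Elmhurst 3, Dover 1, Fairview 0, Irvine 2 → Elmhurst.
Borda totals: Jasper 29, Linden 24, Elmhurst 23, Dover 13, Fairview 16, Irvine 30 → Irvine.
The two rules disagree: plurality picks Elmhurst, Borda picks Irvine.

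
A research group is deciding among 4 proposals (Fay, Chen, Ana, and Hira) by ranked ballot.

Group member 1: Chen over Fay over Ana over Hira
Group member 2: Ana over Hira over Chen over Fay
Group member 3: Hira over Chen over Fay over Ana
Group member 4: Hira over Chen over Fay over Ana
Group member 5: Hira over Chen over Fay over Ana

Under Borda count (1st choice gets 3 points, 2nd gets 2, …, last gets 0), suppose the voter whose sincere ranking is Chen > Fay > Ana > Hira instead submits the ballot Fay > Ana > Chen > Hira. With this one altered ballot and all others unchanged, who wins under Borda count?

Borda totals with the altered ballot: Fay 6, Chen 8, Ana 5, Hira 11.
The winner is unchanged: still Hira.

Hira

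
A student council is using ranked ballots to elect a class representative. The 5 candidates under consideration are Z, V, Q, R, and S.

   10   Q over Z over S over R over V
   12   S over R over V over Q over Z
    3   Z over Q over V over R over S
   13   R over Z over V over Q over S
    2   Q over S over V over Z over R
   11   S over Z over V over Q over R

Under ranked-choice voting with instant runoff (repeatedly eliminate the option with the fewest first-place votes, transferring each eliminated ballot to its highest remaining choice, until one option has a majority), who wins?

Round 1: S 23, R 13, Q 12, Z 3, V 0. V has the fewest and is eliminated.
Round 2: S 23, R 13, Q 12, Z 3. Z has the fewest and is eliminated.
Round 3: S 23, Q 15, R 13. R has the fewest and is eliminated.
Round 4: Q 28, S 23. Q has a majority.

Q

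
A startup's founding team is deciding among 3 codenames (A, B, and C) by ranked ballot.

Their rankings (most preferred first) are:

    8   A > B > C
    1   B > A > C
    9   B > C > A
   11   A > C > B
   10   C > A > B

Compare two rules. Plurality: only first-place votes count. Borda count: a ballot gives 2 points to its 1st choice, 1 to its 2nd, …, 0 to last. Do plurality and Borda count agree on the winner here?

Yes

Plurality first-place counts: A 19, B 10, C 10 → A.
Borda totals: A 49, B 28, C 40 → A.
The two rules agree on A.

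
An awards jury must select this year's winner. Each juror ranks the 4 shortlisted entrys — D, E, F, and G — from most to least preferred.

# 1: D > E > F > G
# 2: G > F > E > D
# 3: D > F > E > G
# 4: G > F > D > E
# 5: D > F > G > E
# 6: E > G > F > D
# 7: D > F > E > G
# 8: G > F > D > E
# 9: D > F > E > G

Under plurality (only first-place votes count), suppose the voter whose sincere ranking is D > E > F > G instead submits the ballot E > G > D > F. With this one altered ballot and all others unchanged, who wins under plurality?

D

First-place totals with the altered ballot: D 4, E 2, F 0, G 3.
The winner is unchanged: still D.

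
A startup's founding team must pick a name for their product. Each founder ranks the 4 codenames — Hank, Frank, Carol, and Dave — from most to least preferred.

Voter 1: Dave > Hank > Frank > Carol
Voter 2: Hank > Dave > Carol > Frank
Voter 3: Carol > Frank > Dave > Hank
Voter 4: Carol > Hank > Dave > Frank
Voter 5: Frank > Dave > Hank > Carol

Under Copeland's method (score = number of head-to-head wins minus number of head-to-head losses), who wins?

Dave

Pairwise results:
  Hank vs Frank: Hank wins 3–2.
  Hank vs Carol: Hank wins 3–2.
  Hank vs Dave: Dave wins 3–2.
  Frank vs Carol: Carol wins 3–2.
  Frank vs Dave: Dave wins 3–2.
  Carol vs Dave: Dave wins 3–2.
Copeland scores (wins − losses):
  Hank: 2 − 1 = 1
  Frank: 0 − 3 = -3
  Carol: 1 − 2 = -1
  Dave: 3 − 0 = 3
Dave has the best Copeland score.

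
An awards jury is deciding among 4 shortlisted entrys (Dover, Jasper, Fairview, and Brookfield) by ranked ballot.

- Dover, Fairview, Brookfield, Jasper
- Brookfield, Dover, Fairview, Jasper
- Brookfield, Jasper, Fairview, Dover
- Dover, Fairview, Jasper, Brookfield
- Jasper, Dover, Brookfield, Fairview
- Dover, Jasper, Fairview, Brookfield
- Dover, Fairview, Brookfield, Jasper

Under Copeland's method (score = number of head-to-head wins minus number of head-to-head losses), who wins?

Pairwise results:
  Dover vs Jasper: Dover wins 5–2.
  Dover vs Fairview: Dover wins 6–1.
  Dover vs Brookfield: Dover wins 5–2.
  Jasper vs Fairview: Fairview wins 4–3.
  Jasper vs Brookfield: Brookfield wins 4–3.
  Fairview vs Brookfield: Fairview wins 4–3.
Copeland scores (wins − losses):
  Dover: 3 − 0 = 3
  Jasper: 0 − 3 = -3
  Fairview: 2 − 1 = 1
  Brookfield: 1 − 2 = -1
Dover has the best Copeland score.

Dover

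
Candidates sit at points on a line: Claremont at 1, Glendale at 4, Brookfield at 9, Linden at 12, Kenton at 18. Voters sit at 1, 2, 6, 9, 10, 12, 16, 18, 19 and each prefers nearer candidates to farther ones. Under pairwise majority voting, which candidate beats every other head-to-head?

With single-peaked preferences on a line, the Condorcet winner is the candidate closest to the median voter.
The median voter (position 10) is closest to Brookfield at 9.
Check: Brookfield vs Claremont — voters closer to Brookfield: 7 of 9.

Brookfield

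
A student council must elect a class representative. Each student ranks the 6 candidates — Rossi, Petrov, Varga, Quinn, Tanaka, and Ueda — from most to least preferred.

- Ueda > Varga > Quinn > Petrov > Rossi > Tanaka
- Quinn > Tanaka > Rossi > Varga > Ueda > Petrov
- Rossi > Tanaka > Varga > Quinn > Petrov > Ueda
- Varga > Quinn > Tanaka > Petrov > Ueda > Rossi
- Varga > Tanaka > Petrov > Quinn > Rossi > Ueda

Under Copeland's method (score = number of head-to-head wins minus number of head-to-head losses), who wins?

Pairwise results:
  Rossi vs Petrov: Petrov wins 3–2.
  Rossi vs Varga: Varga wins 3–2.
  Rossi vs Quinn: Quinn wins 4–1.
  Rossi vs Tanaka: Tanaka wins 3–2.
  Rossi vs Ueda: Rossi wins 3–2.
  Petrov vs Varga: Varga wins 5–0.
  Petrov vs Quinn: Quinn wins 4–1.
  Petrov vs Tanaka: Tanaka wins 4–1.
  Petrov vs Ueda: Petrov wins 3–2.
  Varga vs Quinn: Varga wins 4–1.
  Varga vs Tanaka: Varga wins 3–2.
  Varga vs Ueda: Varga wins 4–1.
  Quinn vs Tanaka: Quinn wins 3–2.
  Quinn vs Ueda: Quinn wins 4–1.
  Tanaka vs Ueda: Tanaka wins 4–1.
Copeland scores (wins − losses):
  Rossi: 1 − 4 = -3
  Petrov: 2 − 3 = -1
  Varga: 5 − 0 = 5
  Quinn: 4 − 1 = 3
  Tanaka: 3 − 2 = 1
  Ueda: 0 − 5 = -5
Varga has the best Copeland score.

Varga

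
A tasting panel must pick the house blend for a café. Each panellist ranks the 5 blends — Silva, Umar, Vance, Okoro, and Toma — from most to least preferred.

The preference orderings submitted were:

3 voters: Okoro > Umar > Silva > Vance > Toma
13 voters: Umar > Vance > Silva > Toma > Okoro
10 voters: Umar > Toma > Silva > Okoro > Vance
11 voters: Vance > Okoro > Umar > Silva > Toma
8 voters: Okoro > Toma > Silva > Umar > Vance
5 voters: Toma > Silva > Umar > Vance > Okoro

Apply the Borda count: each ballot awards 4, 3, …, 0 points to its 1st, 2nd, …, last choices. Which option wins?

Borda scores:
  Silva: 3·2 + 13·2 + 10·2 + 11·1 + 8·2 + 5·3 = 94
  Umar: 3·3 + 13·4 + 10·4 + 11·2 + 8·1 + 5·2 = 141
  Vance: 3·1 + 13·3 + 10·0 + 11·4 + 8·0 + 5·1 = 91
  Okoro: 3·4 + 13·0 + 10·1 + 11·3 + 8·4 + 5·0 = 87
  Toma: 3·0 + 13·1 + 10·3 + 11·0 + 8·3 + 5·4 = 87
Umar has the highest total.

Umar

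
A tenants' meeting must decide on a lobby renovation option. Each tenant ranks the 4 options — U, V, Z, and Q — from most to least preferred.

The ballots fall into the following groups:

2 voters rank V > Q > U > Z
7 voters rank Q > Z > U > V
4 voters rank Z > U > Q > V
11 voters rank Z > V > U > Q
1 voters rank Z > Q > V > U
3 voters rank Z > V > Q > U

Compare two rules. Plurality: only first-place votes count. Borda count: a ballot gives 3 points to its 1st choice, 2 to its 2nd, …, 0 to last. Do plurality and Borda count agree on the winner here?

Yes

Plurality first-place counts: U 0, V 2, Z 19, Q 7 → Z.
Borda totals: U 28, V 35, Z 71, Q 34 → Z.
The two rules agree on Z.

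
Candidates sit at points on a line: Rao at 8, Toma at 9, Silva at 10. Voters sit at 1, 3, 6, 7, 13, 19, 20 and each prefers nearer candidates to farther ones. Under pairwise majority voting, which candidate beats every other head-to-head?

With single-peaked preferences on a line, the Condorcet winner is the candidate closest to the median voter.
The median voter (position 7) is closest to Rao at 8.
Check: Rao vs Toma — voters closer to Rao: 4 of 7.

Rao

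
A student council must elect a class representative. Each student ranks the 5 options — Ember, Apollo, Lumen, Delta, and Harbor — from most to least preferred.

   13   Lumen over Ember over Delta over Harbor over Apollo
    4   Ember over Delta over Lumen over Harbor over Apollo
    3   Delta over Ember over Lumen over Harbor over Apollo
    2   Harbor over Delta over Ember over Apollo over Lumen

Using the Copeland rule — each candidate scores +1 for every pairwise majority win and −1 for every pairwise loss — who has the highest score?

Lumen

Pairwise results:
  Ember vs Apollo: Ember wins 22–0.
  Ember vs Lumen: Lumen wins 13–9.
  Ember vs Delta: Ember wins 17–5.
  Ember vs Harbor: Ember wins 20–2.
  Apollo vs Lumen: Lumen wins 20–2.
  Apollo vs Delta: Delta wins 22–0.
  Apollo vs Harbor: Harbor wins 22–0.
  Lumen vs Delta: Lumen wins 13–9.
  Lumen vs Harbor: Lumen wins 20–2.
  Delta vs Harbor: Delta wins 20–2.
Copeland scores (wins − losses):
  Ember: 3 − 1 = 2
  Apollo: 0 − 4 = -4
  Lumen: 4 − 0 = 4
  Delta: 2 − 2 = 0
  Harbor: 1 − 3 = -2
Lumen has the best Copeland score.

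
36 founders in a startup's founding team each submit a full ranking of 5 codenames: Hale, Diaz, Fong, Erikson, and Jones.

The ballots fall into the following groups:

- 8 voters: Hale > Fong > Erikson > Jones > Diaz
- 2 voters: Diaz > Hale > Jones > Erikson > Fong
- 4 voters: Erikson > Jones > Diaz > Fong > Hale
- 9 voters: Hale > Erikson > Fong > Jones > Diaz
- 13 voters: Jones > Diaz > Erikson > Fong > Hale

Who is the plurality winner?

Hale

First-place vote totals:
  Hale: 17
  Diaz: 2
  Fong: 0
  Erikson: 4
  Jones: 13
Hale has the most first-place votes.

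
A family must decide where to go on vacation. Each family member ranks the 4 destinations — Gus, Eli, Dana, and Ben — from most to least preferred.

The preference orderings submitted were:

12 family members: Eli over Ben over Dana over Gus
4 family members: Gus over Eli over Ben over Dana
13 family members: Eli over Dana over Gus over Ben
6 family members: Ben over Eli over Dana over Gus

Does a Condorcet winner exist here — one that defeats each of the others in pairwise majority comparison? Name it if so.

Head-to-head results (35 voters total):
Gus vs Eli: Eli wins 31–4.
Gus vs Dana: Dana wins 31–4.
Gus vs Ben: Ben wins 18–17.
Eli vs Dana: Eli wins 35–0.
Eli vs Ben: Eli wins 29–6.
Dana vs Ben: Ben wins 22–13.
Eli beats each rival — Gus (31–4), Dana (35–0), Ben (29–6) — so Eli is the Condorcet winner.

Eli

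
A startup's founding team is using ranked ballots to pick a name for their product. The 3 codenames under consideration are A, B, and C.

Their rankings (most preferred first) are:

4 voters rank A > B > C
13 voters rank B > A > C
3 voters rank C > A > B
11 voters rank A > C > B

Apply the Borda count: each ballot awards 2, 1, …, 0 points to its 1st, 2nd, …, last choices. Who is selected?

Borda scores:
  A: 4·2 + 13·1 + 3·1 + 11·2 = 46
  B: 4·1 + 13·2 + 3·0 + 11·0 = 30
  C: 4·0 + 13·0 + 3·2 + 11·1 = 17
A has the highest total.

A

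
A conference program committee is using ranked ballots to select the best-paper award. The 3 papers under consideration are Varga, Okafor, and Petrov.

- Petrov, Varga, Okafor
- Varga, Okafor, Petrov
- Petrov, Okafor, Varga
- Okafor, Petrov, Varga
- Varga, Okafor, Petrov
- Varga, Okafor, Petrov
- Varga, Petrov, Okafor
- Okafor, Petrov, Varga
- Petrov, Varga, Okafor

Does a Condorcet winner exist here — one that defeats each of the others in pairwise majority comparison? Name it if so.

Head-to-head results (9 voters total):
Varga vs Okafor: Varga wins 6–3.
Varga vs Petrov: Petrov wins 5–4.
Okafor vs Petrov: Okafor wins 5–4.
No candidate beats all others: Varga beats Okafor beats Petrov beats Varga, a majority cycle.

There is no Condorcet winner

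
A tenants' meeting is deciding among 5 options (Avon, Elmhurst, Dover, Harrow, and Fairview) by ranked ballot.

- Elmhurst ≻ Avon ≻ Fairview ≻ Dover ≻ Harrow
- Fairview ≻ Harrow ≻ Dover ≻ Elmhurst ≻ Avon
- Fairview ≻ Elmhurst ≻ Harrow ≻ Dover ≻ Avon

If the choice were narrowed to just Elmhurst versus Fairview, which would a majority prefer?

Ballots ranking Elmhurst above Fairview: 1.
Ballots ranking Fairview above Elmhurst: 2.
Fairview wins the head-to-head, 2–1.

Fairview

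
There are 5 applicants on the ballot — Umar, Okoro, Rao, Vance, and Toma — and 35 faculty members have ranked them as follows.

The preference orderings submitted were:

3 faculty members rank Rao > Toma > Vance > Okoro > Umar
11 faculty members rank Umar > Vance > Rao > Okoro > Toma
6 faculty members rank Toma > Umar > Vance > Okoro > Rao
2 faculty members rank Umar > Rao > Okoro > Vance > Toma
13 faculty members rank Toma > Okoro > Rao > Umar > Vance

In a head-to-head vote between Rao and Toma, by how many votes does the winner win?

3

Ballots ranking Rao above Toma: 3+11+2 = 16.
Ballots ranking Toma above Rao: 6+13 = 19.
Toma wins 19–16, a margin of 3.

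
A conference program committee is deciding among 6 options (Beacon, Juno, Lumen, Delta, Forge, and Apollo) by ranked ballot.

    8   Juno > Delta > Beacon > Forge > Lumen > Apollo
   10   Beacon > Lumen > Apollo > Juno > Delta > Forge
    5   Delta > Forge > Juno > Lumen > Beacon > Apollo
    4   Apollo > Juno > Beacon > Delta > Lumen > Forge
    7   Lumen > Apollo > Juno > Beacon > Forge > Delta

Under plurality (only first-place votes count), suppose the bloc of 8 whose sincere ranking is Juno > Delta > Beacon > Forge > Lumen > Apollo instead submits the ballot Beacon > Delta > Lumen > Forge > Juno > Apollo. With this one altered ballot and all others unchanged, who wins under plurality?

First-place totals with the altered ballot: Beacon 18, Juno 0, Lumen 7, Delta 5, Forge 0, Apollo 4.
The winner is unchanged: still Beacon.

Beacon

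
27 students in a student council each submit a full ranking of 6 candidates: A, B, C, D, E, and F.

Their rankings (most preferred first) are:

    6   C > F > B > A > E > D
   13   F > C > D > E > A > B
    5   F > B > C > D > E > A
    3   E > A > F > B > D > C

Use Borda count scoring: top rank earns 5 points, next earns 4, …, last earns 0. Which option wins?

F

Borda scores:
  A: 6·2 + 13·1 + 5·0 + 3·4 = 37
  B: 6·3 + 13·0 + 5·4 + 3·2 = 44
  C: 6·5 + 13·4 + 5·3 + 3·0 = 97
  D: 6·0 + 13·3 + 5·2 + 3·1 = 52
  E: 6·1 + 13·2 + 5·1 + 3·5 = 52
  F: 6·4 + 13·5 + 5·5 + 3·3 = 123
F has the highest total.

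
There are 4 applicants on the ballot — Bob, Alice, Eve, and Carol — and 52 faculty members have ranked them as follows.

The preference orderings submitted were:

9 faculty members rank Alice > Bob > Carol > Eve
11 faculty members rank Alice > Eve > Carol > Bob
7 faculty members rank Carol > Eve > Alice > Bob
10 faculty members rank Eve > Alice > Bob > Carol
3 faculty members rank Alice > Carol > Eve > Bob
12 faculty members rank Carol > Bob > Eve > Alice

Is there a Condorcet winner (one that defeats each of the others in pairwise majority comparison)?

No

Head-to-head results (52 voters total):
Bob vs Alice: Alice wins 40–12.
Bob vs Eve: Eve wins 31–21.
Bob vs Carol: Carol wins 33–19.
Alice vs Eve: Eve wins 29–23.
Alice vs Carol: Alice wins 33–19.
Eve vs Carol: Carol wins 31–21.
No candidate beats all others: Alice beats Carol beats Eve beats Alice, a majority cycle.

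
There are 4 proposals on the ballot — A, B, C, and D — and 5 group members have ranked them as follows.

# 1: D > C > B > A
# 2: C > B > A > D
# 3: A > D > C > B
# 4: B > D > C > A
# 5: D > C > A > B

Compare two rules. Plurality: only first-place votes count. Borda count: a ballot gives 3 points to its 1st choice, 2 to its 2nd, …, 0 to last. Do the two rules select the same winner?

Plurality first-place counts: A 1, B 1, C 1, D 2 → D.
Borda totals: A 5, B 6, C 9, D 10 → D.
The two rules agree on D.

Yes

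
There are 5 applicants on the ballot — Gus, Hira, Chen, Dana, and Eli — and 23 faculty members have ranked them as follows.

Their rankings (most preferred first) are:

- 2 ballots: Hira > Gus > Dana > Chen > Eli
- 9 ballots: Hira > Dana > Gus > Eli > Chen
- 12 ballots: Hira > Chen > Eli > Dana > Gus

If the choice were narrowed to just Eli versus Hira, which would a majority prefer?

Ballots ranking Eli above Hira: 0.
Ballots ranking Hira above Eli: 2+9+12 = 23.
Hira wins the head-to-head, 23–0.

Hira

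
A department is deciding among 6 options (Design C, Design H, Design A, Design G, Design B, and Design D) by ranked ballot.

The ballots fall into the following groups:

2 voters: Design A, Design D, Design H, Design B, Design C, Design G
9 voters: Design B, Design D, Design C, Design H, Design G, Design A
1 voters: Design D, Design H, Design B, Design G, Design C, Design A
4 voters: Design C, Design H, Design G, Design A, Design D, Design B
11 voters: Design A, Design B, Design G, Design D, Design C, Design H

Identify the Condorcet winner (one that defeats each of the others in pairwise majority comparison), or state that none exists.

No Condorcet winner

Head-to-head results (27 voters total):
Design C vs Design H: Design C wins 24–3.
Design C vs Design A: Design C wins 14–13.
Design C vs Design G: Design C wins 15–12.
Design C vs Design B: Design B wins 23–4.
Design C vs Design D: Design D wins 23–4.
Design H vs Design A: Design H wins 14–13.
Design H vs Design G: Design H wins 16–11.
Design H vs Design B: Design B wins 20–7.
Design H vs Design D: Design D wins 23–4.
Design A vs Design G: Design G wins 14–13.
Design A vs Design B: Design A wins 17–10.
Design A vs Design D: Design A wins 17–10.
Design G vs Design B: Design B wins 23–4.
Design G vs Design D: Design G wins 15–12.
Design B vs Design D: Design B wins 20–7.
No candidate beats all others: Design C beats Design A beats Design B beats Design C, a majority cycle.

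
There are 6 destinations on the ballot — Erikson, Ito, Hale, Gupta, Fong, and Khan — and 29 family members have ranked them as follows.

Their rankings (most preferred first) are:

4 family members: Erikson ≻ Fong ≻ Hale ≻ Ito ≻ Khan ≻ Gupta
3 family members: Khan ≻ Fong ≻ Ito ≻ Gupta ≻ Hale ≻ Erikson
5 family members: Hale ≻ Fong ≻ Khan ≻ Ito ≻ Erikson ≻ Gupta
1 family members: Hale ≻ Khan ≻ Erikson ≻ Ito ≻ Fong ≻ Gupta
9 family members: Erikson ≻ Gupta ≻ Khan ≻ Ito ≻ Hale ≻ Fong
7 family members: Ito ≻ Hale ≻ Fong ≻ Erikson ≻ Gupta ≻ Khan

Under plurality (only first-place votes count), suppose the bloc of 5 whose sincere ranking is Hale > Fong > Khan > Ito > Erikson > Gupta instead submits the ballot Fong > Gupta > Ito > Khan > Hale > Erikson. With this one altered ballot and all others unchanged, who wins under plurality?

First-place totals with the altered ballot: Erikson 13, Ito 7, Hale 1, Gupta 0, Fong 5, Khan 3.
The winner is unchanged: still Erikson.

Erikson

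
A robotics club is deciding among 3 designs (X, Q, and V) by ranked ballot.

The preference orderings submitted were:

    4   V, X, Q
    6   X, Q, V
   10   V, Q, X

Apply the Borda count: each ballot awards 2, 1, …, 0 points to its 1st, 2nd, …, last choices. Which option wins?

Borda scores:
  X: 4·1 + 6·2 + 10·0 = 16
  Q: 4·0 + 6·1 + 10·1 = 16
  V: 4·2 + 6·0 + 10·2 = 28
V has the highest total.

V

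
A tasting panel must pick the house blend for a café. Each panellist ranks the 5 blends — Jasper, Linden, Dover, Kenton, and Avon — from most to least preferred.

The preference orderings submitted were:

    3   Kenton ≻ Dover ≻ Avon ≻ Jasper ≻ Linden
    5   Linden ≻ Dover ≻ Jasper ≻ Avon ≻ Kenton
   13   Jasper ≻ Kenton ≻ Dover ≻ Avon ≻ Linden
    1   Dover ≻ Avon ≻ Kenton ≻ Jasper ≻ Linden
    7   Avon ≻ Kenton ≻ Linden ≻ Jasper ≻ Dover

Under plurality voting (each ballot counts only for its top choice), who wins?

Jasper

First-place vote totals:
  Jasper: 13
  Linden: 5
  Dover: 1
  Kenton: 3
  Avon: 7
Jasper has the most first-place votes.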